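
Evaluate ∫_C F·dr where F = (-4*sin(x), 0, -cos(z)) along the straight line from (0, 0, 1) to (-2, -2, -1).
-4 + 4*cos(2) + 2*sin(1)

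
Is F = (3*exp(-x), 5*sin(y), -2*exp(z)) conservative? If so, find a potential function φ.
Yes, F is conservative. φ = -2*exp(z) - 5*cos(y) - 3*exp(-x)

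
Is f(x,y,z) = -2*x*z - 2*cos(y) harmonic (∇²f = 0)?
No, ∇²f = 2*cos(y)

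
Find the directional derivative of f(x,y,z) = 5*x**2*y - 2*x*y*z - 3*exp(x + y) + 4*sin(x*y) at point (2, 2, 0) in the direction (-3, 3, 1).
-68*sqrt(19)/19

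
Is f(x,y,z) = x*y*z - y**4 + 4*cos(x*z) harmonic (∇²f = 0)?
No, ∇²f = -4*x**2*cos(x*z) - 12*y**2 - 4*z**2*cos(x*z)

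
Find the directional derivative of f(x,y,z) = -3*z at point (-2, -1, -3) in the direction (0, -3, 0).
0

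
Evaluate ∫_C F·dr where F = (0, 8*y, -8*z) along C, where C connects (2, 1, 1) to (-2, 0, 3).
-36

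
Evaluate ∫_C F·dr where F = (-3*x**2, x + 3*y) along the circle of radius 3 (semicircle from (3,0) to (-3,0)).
9*pi/2 + 54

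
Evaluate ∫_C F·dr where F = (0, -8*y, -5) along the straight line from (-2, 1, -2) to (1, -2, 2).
-32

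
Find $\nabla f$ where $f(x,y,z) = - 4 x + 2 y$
(-4, 2, 0)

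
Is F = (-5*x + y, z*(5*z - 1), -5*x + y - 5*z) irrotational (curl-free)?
No, ∇×F = (2 - 10*z, 5, -1)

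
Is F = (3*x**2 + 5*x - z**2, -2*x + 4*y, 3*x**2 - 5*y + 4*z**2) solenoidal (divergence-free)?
No, ∇·F = 6*x + 8*z + 9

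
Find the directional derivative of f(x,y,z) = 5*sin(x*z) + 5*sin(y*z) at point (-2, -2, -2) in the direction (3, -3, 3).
-20*sqrt(3)*cos(4)/3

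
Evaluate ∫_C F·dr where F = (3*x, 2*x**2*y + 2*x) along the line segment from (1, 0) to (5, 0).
36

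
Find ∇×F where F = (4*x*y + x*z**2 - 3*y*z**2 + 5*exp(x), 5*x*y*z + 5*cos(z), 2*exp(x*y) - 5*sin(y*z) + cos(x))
(-5*x*y + 2*x*exp(x*y) - 5*z*cos(y*z) + 5*sin(z), 2*x*z - 6*y*z - 2*y*exp(x*y) + sin(x), -4*x + 5*y*z + 3*z**2)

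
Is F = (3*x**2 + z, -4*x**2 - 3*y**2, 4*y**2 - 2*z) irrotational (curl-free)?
No, ∇×F = (8*y, 1, -8*x)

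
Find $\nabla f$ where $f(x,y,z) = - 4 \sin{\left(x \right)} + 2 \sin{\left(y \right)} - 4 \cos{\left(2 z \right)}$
(-4*cos(x), 2*cos(y), 8*sin(2*z))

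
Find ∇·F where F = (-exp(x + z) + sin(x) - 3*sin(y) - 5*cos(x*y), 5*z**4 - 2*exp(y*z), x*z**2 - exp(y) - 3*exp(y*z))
2*x*z - 3*y*exp(y*z) + 5*y*sin(x*y) - 2*z*exp(y*z) - exp(x + z) + cos(x)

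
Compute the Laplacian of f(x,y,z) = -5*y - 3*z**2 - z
-6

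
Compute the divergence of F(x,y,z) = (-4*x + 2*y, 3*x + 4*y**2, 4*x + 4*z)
8*y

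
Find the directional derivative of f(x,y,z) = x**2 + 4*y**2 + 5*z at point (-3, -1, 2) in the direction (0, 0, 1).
5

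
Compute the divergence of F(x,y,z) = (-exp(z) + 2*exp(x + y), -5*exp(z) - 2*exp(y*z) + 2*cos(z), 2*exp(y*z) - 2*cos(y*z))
2*y*exp(y*z) + 2*y*sin(y*z) - 2*z*exp(y*z) + 2*exp(x + y)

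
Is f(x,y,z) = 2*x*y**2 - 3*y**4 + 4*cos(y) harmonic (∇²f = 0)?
No, ∇²f = 4*x - 36*y**2 - 4*cos(y)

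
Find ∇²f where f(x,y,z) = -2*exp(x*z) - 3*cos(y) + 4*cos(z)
-2*x**2*exp(x*z) - 2*z**2*exp(x*z) + 3*cos(y) - 4*cos(z)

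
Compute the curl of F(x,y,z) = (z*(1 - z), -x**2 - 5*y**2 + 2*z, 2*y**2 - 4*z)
(4*y - 2, 1 - 2*z, -2*x)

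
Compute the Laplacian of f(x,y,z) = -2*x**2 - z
-4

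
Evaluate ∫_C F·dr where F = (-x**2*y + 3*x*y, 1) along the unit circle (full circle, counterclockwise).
pi/4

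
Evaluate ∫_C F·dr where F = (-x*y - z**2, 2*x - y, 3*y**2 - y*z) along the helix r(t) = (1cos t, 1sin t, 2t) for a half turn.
-16 + 4*pi**2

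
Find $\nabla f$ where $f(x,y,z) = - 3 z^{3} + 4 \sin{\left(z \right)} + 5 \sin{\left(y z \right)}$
(0, 5*z*cos(y*z), 5*y*cos(y*z) - 9*z**2 + 4*cos(z))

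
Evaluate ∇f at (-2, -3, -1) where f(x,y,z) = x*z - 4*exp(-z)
(-1, 0, -2 + 4*E)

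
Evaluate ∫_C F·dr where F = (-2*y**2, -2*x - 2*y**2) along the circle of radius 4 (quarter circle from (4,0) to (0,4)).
128/3 - 8*pi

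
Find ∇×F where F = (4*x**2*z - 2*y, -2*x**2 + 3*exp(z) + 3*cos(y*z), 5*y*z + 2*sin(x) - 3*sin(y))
(3*y*sin(y*z) + 5*z - 3*exp(z) - 3*cos(y), 4*x**2 - 2*cos(x), 2 - 4*x)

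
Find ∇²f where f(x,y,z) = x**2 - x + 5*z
2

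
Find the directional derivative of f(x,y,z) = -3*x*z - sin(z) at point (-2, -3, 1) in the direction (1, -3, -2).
sqrt(14)*(-15 + 2*cos(1))/14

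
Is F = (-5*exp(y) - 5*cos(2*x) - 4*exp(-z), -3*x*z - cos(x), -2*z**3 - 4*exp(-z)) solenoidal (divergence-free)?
No, ∇·F = -6*z**2 + 10*sin(2*x) + 4*exp(-z)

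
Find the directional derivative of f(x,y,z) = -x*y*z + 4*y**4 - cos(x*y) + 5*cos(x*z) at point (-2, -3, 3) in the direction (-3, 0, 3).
-sqrt(2)*(22*sin(6) + 15)/2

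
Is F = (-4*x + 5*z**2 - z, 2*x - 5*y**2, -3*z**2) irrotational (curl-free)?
No, ∇×F = (0, 10*z - 1, 2)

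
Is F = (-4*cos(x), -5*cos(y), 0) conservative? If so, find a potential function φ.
Yes, F is conservative. φ = -4*sin(x) - 5*sin(y)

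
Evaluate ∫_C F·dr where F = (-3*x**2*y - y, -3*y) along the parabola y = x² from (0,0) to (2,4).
-688/15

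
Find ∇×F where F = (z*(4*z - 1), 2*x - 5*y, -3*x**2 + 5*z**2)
(0, 6*x + 8*z - 1, 2)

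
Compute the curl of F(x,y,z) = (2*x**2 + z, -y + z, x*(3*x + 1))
(-1, -6*x, 0)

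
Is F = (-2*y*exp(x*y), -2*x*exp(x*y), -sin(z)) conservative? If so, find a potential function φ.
Yes, F is conservative. φ = -2*exp(x*y) + cos(z)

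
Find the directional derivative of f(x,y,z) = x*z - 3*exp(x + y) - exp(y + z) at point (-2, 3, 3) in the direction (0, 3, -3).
sqrt(2)*(2 - 3*E)/2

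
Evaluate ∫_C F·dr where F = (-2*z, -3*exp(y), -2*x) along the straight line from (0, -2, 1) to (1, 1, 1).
-3*E - 2 + 3*exp(-2)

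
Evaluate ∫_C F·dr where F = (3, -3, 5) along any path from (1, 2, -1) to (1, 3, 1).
7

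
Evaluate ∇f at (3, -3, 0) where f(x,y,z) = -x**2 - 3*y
(-6, -3, 0)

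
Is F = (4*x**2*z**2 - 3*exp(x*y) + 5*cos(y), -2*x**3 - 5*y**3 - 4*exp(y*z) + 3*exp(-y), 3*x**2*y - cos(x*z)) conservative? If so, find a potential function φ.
No, ∇×F = (3*x**2 + 4*y*exp(y*z), 8*x**2*z - 6*x*y - z*sin(x*z), -6*x**2 + 3*x*exp(x*y) + 5*sin(y)) ≠ 0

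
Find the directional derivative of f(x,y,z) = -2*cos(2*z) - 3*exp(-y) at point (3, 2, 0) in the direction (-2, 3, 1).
9*sqrt(14)*exp(-2)/14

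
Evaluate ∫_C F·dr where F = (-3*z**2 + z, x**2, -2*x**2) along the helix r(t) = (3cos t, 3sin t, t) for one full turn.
12*pi*(-3*pi - 1)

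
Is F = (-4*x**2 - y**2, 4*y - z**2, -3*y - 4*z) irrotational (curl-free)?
No, ∇×F = (2*z - 3, 0, 2*y)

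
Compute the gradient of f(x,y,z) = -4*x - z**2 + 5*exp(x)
(5*exp(x) - 4, 0, -2*z)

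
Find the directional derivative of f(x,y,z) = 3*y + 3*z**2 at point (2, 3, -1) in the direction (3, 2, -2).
18*sqrt(17)/17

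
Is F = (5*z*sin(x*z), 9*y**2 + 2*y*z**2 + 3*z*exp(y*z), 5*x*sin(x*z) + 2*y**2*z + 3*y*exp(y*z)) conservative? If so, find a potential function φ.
Yes, F is conservative. φ = 3*y**3 + y**2*z**2 + 3*exp(y*z) - 5*cos(x*z)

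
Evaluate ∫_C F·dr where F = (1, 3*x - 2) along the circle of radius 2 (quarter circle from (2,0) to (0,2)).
-6 + 3*pi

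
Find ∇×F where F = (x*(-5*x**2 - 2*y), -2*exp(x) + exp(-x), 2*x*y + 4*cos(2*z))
(2*x, -2*y, 2*x - sinh(x) - 3*cosh(x))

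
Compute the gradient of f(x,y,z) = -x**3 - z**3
(-3*x**2, 0, -3*z**2)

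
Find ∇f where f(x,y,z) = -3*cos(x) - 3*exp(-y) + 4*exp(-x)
(3*sin(x) - 4*exp(-x), 3*exp(-y), 0)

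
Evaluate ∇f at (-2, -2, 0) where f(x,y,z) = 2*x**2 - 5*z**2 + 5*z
(-8, 0, 5)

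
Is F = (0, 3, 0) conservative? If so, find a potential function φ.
Yes, F is conservative. φ = 3*y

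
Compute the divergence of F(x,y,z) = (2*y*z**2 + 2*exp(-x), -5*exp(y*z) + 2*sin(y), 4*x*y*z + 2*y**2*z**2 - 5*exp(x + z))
4*x*y + 4*y**2*z - 5*z*exp(y*z) - 5*exp(x + z) + 2*cos(y) - 2*exp(-x)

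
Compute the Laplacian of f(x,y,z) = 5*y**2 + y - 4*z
10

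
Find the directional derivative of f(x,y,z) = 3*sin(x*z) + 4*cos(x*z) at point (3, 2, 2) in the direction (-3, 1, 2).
0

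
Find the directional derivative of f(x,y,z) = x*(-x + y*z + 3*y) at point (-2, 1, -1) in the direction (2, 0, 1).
2*sqrt(5)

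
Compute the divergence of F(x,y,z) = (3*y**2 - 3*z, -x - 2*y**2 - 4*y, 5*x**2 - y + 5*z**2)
-4*y + 10*z - 4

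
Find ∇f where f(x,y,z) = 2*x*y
(2*y, 2*x, 0)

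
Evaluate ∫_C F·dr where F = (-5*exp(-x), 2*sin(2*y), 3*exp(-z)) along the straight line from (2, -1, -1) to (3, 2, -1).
-5*exp(-2) + cos(2) + 5*exp(-3) - cos(4)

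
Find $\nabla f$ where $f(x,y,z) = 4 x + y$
(4, 1, 0)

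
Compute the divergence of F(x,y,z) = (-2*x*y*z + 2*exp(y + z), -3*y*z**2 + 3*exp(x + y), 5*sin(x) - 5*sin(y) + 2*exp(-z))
-2*y*z - 3*z**2 + 3*exp(x + y) - 2*exp(-z)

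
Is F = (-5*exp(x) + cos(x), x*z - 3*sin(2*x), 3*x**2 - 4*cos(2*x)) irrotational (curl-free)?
No, ∇×F = (-x, -6*x - 8*sin(2*x), z - 6*cos(2*x))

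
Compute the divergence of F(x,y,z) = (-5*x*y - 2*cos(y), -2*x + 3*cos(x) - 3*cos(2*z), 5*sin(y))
-5*y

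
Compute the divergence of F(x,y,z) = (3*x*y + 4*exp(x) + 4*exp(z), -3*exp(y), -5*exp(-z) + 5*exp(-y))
3*y + 4*exp(x) - 3*exp(y) + 5*exp(-z)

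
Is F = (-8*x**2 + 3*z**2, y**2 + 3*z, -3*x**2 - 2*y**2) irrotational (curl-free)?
No, ∇×F = (-4*y - 3, 6*x + 6*z, 0)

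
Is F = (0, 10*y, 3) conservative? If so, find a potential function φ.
Yes, F is conservative. φ = 5*y**2 + 3*z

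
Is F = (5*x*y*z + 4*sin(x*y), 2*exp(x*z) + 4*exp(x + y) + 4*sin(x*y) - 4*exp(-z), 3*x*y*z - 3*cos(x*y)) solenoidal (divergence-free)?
No, ∇·F = 3*x*y + 4*x*cos(x*y) + 5*y*z + 4*y*cos(x*y) + 4*exp(x + y)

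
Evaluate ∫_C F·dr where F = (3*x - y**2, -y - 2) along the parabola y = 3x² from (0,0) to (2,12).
-738/5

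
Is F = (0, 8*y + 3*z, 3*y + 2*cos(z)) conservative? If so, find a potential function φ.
Yes, F is conservative. φ = 4*y**2 + 3*y*z + 2*sin(z)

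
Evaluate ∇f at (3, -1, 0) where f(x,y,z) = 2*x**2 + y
(12, 1, 0)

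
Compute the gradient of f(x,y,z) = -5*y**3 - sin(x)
(-cos(x), -15*y**2, 0)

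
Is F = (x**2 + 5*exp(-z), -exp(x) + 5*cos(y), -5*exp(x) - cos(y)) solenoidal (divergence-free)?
No, ∇·F = 2*x - 5*sin(y)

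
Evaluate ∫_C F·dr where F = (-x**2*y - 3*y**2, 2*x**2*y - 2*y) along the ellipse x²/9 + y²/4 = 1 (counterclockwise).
27*pi/2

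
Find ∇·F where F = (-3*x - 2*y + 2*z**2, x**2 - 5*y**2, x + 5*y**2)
-10*y - 3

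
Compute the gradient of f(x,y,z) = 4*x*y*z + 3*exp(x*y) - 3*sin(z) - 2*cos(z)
(y*(4*z + 3*exp(x*y)), x*(4*z + 3*exp(x*y)), 4*x*y + 2*sin(z) - 3*cos(z))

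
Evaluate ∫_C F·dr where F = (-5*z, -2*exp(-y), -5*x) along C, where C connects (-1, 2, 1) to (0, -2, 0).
-5 + 4*sinh(2)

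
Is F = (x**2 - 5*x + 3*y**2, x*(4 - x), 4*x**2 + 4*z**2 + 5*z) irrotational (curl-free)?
No, ∇×F = (0, -8*x, -2*x - 6*y + 4)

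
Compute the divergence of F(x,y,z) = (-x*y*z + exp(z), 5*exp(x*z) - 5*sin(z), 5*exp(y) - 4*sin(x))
-y*z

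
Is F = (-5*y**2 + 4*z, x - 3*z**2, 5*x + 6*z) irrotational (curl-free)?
No, ∇×F = (6*z, -1, 10*y + 1)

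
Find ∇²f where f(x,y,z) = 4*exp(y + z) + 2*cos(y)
8*exp(y + z) - 2*cos(y)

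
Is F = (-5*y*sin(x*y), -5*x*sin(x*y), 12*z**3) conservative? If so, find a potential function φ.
Yes, F is conservative. φ = 3*z**4 + 5*cos(x*y)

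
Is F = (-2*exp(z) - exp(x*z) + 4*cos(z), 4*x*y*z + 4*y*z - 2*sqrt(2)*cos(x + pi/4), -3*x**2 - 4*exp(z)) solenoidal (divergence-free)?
No, ∇·F = 4*x*z - z*exp(x*z) + 4*z - 4*exp(z)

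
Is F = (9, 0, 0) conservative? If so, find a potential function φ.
Yes, F is conservative. φ = 9*x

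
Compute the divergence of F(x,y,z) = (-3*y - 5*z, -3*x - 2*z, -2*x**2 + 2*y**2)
0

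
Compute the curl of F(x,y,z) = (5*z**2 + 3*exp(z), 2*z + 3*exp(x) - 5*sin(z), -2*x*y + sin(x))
(-2*x + 5*cos(z) - 2, 2*y + 10*z + 3*exp(z) - cos(x), 3*exp(x))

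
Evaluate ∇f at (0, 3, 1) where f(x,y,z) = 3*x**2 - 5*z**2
(0, 0, -10)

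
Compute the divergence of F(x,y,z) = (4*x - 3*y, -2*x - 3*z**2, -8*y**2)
4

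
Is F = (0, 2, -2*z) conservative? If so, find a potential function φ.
Yes, F is conservative. φ = 2*y - z**2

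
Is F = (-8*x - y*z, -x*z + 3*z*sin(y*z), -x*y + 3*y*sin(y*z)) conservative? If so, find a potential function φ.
Yes, F is conservative. φ = -4*x**2 - x*y*z - 3*cos(y*z)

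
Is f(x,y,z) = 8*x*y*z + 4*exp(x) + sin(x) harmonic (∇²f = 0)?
No, ∇²f = 4*exp(x) - sin(x)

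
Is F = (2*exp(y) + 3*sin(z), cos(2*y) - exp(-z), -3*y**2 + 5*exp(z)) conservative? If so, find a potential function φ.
No, ∇×F = (-6*y - exp(-z), 3*cos(z), -2*exp(y)) ≠ 0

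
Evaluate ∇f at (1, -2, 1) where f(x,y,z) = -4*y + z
(0, -4, 1)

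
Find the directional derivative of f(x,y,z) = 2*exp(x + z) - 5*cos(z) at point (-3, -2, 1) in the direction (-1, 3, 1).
5*sqrt(11)*sin(1)/11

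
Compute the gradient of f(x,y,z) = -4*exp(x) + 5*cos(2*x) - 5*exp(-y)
(-4*exp(x) - 10*sin(2*x), 5*exp(-y), 0)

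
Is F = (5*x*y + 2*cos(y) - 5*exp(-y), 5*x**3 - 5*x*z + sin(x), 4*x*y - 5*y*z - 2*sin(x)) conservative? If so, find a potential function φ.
No, ∇×F = (9*x - 5*z, -4*y + 2*cos(x), 15*x**2 - 5*x - 5*z + 2*sin(y) + cos(x) - 5*exp(-y)) ≠ 0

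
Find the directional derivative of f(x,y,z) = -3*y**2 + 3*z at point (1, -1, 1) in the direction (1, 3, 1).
21*sqrt(11)/11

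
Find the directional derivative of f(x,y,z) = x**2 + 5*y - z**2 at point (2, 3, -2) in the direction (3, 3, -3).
5*sqrt(3)/3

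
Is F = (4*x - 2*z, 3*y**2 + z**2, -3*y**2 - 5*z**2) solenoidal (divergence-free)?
No, ∇·F = 6*y - 10*z + 4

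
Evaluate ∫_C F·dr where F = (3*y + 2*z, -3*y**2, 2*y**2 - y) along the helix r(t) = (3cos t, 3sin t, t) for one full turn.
3*pi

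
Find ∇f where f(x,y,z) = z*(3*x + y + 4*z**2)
(3*z, z, 3*x + y + 12*z**2)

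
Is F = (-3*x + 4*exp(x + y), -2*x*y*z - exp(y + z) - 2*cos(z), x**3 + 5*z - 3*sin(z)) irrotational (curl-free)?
No, ∇×F = (2*x*y + exp(y + z) - 2*sin(z), -3*x**2, -2*y*z - 4*exp(x + y))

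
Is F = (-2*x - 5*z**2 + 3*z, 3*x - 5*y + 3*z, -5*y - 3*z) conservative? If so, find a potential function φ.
No, ∇×F = (-8, 3 - 10*z, 3) ≠ 0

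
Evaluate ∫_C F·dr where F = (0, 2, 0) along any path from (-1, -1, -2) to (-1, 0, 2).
2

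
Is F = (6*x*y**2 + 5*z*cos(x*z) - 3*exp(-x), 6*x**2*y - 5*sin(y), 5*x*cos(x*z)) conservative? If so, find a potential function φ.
Yes, F is conservative. φ = 3*x**2*y**2 + 5*sin(x*z) + 5*cos(y) + 3*exp(-x)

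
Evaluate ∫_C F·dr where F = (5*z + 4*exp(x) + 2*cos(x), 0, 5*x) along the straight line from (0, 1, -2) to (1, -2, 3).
2*sin(1) + 4*E + 11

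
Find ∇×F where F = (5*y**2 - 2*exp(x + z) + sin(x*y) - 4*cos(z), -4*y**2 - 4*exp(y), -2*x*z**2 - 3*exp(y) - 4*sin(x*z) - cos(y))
(-3*exp(y) + sin(y), 2*z**2 + 4*z*cos(x*z) - 2*exp(x + z) + 4*sin(z), -x*cos(x*y) - 10*y)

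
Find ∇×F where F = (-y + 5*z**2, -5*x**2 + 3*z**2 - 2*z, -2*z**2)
(2 - 6*z, 10*z, 1 - 10*x)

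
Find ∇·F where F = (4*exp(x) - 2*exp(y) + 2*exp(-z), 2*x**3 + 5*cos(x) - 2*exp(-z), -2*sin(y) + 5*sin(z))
4*exp(x) + 5*cos(z)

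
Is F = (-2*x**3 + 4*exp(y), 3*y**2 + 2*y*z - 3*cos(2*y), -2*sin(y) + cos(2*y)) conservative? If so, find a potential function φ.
No, ∇×F = (-2*y - 2*sin(2*y) - 2*cos(y), 0, -4*exp(y)) ≠ 0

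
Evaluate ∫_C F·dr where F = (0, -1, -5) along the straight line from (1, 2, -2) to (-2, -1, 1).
-12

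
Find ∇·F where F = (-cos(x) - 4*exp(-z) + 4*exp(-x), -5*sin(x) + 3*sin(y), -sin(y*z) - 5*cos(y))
-y*cos(y*z) + sin(x) + 3*cos(y) - 4*exp(-x)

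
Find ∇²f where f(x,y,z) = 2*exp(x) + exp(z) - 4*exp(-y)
2*exp(x) + exp(z) - 4*exp(-y)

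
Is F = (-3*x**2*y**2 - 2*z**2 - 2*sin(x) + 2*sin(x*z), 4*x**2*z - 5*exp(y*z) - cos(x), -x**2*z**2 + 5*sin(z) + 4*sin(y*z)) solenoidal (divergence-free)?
No, ∇·F = -2*x**2*z - 6*x*y**2 + 4*y*cos(y*z) - 5*z*exp(y*z) + 2*z*cos(x*z) - 2*cos(x) + 5*cos(z)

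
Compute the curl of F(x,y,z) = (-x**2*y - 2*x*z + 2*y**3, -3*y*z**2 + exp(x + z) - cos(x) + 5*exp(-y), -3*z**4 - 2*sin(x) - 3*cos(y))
(6*y*z - exp(x + z) + 3*sin(y), -2*x + 2*cos(x), x**2 - 6*y**2 + exp(x + z) + sin(x))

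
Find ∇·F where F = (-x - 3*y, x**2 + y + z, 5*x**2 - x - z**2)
-2*z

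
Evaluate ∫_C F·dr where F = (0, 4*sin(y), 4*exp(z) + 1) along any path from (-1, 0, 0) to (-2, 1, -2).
-4*cos(1) - 2 + 4*exp(-2)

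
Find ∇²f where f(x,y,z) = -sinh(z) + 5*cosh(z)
-sinh(z) + 5*cosh(z)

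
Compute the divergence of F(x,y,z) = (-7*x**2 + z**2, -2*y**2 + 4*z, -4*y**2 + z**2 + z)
-14*x - 4*y + 2*z + 1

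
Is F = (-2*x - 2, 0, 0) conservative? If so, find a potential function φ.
Yes, F is conservative. φ = x*(-x - 2)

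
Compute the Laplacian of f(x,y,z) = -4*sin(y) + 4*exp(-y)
4*sin(y) + 4*exp(-y)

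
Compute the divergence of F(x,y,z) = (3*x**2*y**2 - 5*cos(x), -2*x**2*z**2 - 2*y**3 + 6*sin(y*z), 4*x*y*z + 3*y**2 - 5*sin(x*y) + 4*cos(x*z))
6*x*y**2 + 4*x*y - 4*x*sin(x*z) - 6*y**2 + 6*z*cos(y*z) + 5*sin(x)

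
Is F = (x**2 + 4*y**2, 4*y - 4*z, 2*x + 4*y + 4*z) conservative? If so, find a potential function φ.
No, ∇×F = (8, -2, -8*y) ≠ 0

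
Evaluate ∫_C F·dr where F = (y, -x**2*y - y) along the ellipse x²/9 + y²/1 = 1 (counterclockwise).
-3*pi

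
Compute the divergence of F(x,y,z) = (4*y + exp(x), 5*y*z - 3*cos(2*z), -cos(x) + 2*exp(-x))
5*z + exp(x)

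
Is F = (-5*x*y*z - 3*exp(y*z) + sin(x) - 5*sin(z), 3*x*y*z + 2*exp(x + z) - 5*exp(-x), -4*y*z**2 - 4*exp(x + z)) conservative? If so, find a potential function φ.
No, ∇×F = (-3*x*y - 4*z**2 - 2*exp(x + z), -5*x*y - 3*y*exp(y*z) + 4*exp(x + z) - 5*cos(z), 5*x*z + 3*y*z + 3*z*exp(y*z) + 2*exp(x + z) + 5*exp(-x)) ≠ 0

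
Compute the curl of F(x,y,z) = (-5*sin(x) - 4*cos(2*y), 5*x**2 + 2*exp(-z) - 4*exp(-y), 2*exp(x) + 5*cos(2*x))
(2*exp(-z), -2*exp(x) + 10*sin(2*x), 10*x - 8*sin(2*y))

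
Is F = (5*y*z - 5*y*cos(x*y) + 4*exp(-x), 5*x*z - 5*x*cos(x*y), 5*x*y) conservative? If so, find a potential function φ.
Yes, F is conservative. φ = 5*x*y*z - 5*sin(x*y) - 4*exp(-x)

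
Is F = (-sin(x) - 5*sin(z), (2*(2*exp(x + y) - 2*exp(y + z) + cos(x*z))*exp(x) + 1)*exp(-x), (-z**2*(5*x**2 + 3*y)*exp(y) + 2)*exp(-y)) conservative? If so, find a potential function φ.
No, ∇×F = (2*x*sin(x*z) - 3*z**2 + 4*exp(y + z) - 2*exp(-y), 10*x*z**2 - 5*cos(z), -2*z*sin(x*z) + 4*exp(x + y) - exp(-x)) ≠ 0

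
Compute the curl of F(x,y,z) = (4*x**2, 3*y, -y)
(-1, 0, 0)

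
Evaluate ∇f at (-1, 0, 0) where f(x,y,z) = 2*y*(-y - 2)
(0, -4, 0)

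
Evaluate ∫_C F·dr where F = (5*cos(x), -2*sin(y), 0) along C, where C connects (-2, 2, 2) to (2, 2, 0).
10*sin(2)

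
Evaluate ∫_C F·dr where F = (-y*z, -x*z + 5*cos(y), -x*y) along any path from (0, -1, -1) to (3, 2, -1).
5*sin(1) + 5*sin(2) + 6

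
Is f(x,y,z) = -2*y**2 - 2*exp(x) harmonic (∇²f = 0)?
No, ∇²f = -2*exp(x) - 4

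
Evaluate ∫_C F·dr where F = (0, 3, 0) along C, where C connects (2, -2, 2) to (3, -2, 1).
0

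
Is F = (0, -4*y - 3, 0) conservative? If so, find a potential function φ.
Yes, F is conservative. φ = y*(-2*y - 3)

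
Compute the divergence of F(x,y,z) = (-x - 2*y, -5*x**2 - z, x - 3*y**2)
-1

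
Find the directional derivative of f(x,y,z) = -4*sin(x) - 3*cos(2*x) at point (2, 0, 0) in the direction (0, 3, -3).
0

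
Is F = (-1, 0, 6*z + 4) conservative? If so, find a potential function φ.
Yes, F is conservative. φ = -x + 3*z**2 + 4*z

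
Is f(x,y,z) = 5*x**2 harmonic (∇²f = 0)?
No, ∇²f = 10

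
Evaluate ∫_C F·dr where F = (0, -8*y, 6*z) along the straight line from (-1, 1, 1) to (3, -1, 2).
9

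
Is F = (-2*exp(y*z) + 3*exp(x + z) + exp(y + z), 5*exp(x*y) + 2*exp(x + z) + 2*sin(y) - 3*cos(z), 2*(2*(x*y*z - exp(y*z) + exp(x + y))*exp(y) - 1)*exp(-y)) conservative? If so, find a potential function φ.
No, ∇×F = ((-(2*exp(x + z) + 3*sin(z))*exp(y) + 4*(x*z - z*exp(y*z) + exp(x + y))*exp(y) + 2)*exp(-y), -4*y*z - 2*y*exp(y*z) - 4*exp(x + y) + 3*exp(x + z) + exp(y + z), 5*y*exp(x*y) + 2*z*exp(y*z) + 2*exp(x + z) - exp(y + z)) ≠ 0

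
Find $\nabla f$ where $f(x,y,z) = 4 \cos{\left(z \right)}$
(0, 0, -4*sin(z))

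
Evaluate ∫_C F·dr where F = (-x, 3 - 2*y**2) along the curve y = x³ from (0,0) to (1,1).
11/6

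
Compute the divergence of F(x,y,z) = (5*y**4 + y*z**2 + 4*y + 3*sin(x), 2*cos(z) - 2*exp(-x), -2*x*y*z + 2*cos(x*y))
-2*x*y + 3*cos(x)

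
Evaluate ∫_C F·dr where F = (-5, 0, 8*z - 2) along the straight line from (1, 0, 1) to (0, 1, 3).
33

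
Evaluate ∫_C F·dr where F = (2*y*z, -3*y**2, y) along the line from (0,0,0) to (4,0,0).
0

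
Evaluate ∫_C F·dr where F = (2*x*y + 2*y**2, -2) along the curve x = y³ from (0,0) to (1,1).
2/35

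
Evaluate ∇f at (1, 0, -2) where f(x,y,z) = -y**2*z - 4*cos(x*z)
(8*sin(2), 0, -4*sin(2))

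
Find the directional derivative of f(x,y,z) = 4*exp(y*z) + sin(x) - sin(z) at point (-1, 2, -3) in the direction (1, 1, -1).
sqrt(3)*(exp(6)*cos(3) - 20 + exp(6)*cos(1))*exp(-6)/3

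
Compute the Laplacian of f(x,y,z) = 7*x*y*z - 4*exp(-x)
-4*exp(-x)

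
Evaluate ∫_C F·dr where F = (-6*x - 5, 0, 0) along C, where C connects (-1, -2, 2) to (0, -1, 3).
-2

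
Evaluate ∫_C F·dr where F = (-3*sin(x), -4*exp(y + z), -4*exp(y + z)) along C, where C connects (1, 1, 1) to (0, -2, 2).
-3*cos(1) - 1 + 4*exp(2)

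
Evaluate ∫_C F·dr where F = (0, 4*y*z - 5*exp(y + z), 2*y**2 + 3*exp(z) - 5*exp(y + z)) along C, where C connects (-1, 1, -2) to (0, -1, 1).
-3*exp(-2) + 1 + 5*exp(-1) + 3*E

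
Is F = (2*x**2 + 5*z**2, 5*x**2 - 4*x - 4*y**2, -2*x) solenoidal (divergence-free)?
No, ∇·F = 4*x - 8*y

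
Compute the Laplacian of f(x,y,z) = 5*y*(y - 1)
10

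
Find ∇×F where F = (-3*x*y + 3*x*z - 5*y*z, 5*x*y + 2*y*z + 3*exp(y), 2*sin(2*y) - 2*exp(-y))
(-2*y + 4*cos(2*y) + 2*exp(-y), 3*x - 5*y, 3*x + 5*y + 5*z)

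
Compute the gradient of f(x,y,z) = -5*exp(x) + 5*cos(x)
(-5*exp(x) - 5*sin(x), 0, 0)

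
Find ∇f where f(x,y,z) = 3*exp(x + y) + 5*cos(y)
(3*exp(x + y), 3*exp(x + y) - 5*sin(y), 0)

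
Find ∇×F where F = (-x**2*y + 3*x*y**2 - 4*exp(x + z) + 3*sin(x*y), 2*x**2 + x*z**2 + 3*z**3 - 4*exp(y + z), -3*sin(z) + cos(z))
(-2*x*z - 9*z**2 + 4*exp(y + z), -4*exp(x + z), x**2 - 6*x*y - 3*x*cos(x*y) + 4*x + z**2)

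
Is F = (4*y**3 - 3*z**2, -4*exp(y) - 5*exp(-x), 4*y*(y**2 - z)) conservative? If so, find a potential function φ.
No, ∇×F = (12*y**2 - 4*z, -6*z, -12*y**2 + 5*exp(-x)) ≠ 0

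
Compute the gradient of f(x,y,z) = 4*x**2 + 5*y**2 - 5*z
(8*x, 10*y, -5)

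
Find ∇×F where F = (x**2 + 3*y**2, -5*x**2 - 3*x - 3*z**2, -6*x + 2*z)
(6*z, 6, -10*x - 6*y - 3)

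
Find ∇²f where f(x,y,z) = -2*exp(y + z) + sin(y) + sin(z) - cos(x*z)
x**2*cos(x*z) + z**2*cos(x*z) - 4*exp(y + z) - sin(y) - sin(z)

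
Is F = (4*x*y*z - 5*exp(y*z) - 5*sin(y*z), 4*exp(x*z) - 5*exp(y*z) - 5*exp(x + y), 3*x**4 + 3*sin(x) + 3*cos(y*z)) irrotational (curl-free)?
No, ∇×F = (-4*x*exp(x*z) + 5*y*exp(y*z) - 3*z*sin(y*z), -12*x**3 + 4*x*y - 5*y*exp(y*z) - 5*y*cos(y*z) - 3*cos(x), -4*x*z + 4*z*exp(x*z) + 5*z*exp(y*z) + 5*z*cos(y*z) - 5*exp(x + y))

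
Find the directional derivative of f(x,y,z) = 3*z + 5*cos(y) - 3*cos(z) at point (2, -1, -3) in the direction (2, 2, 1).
-sin(3) + 1 + 10*sin(1)/3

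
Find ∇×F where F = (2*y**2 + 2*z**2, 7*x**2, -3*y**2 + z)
(-6*y, 4*z, 14*x - 4*y)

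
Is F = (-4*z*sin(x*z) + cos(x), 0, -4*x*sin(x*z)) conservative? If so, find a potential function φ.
Yes, F is conservative. φ = sin(x) + 4*cos(x*z)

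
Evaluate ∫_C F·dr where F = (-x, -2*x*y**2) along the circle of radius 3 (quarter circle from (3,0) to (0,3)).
9/2 - 81*pi/8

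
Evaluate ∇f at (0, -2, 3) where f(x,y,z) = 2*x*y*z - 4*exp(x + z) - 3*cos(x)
(-4*exp(3) - 12, 0, -4*exp(3))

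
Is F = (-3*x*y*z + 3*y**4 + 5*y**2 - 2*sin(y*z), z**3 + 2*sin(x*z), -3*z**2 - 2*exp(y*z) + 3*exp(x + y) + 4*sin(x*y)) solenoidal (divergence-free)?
No, ∇·F = -3*y*z - 2*y*exp(y*z) - 6*z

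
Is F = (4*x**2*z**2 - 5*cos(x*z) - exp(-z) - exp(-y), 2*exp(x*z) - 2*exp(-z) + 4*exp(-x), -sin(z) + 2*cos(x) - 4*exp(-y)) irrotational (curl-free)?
No, ∇×F = (-2*x*exp(x*z) - 2*exp(-z) + 4*exp(-y), 8*x**2*z + 5*x*sin(x*z) + 2*sin(x) + exp(-z), 2*z*exp(x*z) - exp(-y) - 4*exp(-x))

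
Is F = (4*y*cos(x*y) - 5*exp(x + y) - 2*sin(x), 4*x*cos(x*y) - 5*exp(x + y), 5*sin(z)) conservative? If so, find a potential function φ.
Yes, F is conservative. φ = -5*exp(x + y) + 4*sin(x*y) + 2*cos(x) - 5*cos(z)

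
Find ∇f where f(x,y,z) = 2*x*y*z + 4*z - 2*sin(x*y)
(2*y*(z - cos(x*y)), 2*x*(z - cos(x*y)), 2*x*y + 4)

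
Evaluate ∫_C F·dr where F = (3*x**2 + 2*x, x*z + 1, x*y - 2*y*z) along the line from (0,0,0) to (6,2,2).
794/3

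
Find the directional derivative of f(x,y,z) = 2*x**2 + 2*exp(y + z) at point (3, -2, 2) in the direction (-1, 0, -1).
-7*sqrt(2)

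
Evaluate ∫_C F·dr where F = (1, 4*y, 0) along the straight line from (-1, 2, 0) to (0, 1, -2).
-5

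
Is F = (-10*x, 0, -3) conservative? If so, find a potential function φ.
Yes, F is conservative. φ = -5*x**2 - 3*z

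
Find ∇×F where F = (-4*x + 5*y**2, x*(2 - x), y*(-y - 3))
(-2*y - 3, 0, -2*x - 10*y + 2)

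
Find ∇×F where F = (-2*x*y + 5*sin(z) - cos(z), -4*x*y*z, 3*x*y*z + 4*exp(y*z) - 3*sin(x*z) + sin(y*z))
(4*x*y + 3*x*z + 4*z*exp(y*z) + z*cos(y*z), -3*y*z + 3*z*cos(x*z) + sin(z) + 5*cos(z), 2*x - 4*y*z)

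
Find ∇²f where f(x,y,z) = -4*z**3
-24*z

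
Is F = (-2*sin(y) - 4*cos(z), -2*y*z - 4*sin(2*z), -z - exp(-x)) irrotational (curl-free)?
No, ∇×F = (2*y + 8*cos(2*z), 4*sin(z) - exp(-x), 2*cos(y))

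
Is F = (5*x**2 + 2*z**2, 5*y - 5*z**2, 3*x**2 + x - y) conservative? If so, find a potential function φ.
No, ∇×F = (10*z - 1, -6*x + 4*z - 1, 0) ≠ 0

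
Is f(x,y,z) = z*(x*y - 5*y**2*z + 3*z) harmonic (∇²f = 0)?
No, ∇²f = -10*y**2 - 10*z**2 + 6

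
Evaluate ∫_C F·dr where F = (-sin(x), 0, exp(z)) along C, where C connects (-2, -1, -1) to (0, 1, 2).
-exp(-1) - cos(2) + 1 + exp(2)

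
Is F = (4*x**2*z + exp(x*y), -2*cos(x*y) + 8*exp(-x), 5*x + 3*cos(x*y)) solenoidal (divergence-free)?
No, ∇·F = 8*x*z + 2*x*sin(x*y) + y*exp(x*y)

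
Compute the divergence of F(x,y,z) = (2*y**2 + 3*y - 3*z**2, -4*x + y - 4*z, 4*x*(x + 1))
1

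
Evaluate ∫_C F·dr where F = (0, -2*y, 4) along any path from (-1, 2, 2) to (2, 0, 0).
-4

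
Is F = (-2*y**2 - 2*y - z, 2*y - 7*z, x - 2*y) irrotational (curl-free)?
No, ∇×F = (5, -2, 4*y + 2)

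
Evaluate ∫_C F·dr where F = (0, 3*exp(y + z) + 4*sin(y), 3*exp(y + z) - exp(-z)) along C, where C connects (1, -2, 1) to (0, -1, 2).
-4*cos(1) + 4*cos(2) - 4*exp(-1) + exp(-2) + 3*E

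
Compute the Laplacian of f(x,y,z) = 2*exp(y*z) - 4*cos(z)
2*y**2*exp(y*z) + 2*z**2*exp(y*z) + 4*cos(z)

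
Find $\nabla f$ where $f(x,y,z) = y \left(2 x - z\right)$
(2*y, 2*x - z, -y)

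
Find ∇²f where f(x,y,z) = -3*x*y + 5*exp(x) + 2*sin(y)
5*exp(x) - 2*sin(y)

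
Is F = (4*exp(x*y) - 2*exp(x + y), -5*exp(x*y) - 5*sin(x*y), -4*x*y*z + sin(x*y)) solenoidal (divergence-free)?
No, ∇·F = -4*x*y - 5*x*exp(x*y) - 5*x*cos(x*y) + 4*y*exp(x*y) - 2*exp(x + y)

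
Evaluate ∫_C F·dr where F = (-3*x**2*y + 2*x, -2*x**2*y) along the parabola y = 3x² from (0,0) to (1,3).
-34/5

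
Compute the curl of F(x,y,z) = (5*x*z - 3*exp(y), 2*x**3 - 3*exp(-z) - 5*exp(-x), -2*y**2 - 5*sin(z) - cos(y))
(-4*y + sin(y) - 3*exp(-z), 5*x, 6*x**2 + 3*exp(y) + 5*exp(-x))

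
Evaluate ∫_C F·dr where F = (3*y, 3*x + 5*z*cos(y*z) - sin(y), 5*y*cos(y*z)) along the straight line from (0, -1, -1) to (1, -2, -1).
-6 - 5*sin(1) - cos(1) + cos(2) + 5*sin(2)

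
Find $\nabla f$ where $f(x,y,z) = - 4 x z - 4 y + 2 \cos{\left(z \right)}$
(-4*z, -4, -4*x - 2*sin(z))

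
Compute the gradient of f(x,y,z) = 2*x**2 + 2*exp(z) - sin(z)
(4*x, 0, 2*exp(z) - cos(z))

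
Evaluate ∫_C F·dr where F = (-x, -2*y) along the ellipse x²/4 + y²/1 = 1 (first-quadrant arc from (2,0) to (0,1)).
1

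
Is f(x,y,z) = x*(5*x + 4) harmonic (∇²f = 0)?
No, ∇²f = 10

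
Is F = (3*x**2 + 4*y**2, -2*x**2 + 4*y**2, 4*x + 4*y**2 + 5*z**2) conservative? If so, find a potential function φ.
No, ∇×F = (8*y, -4, -4*x - 8*y) ≠ 0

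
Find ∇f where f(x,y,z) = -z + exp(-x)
(-exp(-x), 0, -1)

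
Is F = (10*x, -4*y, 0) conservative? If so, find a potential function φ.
Yes, F is conservative. φ = 5*x**2 - 2*y**2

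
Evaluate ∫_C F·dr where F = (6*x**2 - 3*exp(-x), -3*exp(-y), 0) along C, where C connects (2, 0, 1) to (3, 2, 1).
3*exp(-3) + 35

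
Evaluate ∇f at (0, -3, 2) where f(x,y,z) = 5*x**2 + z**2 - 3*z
(0, 0, 1)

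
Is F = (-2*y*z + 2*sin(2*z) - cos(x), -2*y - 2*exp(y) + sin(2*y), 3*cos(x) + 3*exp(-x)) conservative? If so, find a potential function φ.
No, ∇×F = (0, -2*y + 3*sin(x) + 4*cos(2*z) + 3*exp(-x), 2*z) ≠ 0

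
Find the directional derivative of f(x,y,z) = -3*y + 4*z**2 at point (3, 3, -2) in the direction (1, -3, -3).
3*sqrt(19)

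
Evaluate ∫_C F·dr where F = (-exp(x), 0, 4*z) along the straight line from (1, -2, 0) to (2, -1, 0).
E - exp(2)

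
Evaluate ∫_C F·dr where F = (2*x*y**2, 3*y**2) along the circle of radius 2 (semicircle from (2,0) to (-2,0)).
0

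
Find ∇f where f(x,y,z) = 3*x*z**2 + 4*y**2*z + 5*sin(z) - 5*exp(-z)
(3*z**2, 8*y*z, 6*x*z + 4*y**2 + 5*cos(z) + 5*exp(-z))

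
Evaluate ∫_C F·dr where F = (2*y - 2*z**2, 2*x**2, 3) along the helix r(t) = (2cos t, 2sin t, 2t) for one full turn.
4*pi*(1 - 16*pi)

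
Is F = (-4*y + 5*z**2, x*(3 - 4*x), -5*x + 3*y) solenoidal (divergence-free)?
Yes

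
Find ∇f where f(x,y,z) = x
(1, 0, 0)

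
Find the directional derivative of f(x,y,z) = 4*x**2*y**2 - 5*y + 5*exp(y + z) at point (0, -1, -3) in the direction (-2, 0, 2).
5*sqrt(2)*exp(-4)/2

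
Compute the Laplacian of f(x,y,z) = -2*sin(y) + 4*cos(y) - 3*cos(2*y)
2*sin(y) - 4*cos(y) + 12*cos(2*y)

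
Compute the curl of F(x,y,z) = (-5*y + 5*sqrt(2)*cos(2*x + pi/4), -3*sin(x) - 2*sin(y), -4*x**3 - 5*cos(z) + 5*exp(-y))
(-5*exp(-y), 12*x**2, 5 - 3*cos(x))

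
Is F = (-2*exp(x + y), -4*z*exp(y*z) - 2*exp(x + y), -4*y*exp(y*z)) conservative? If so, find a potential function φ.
Yes, F is conservative. φ = -4*exp(y*z) - 2*exp(x + y)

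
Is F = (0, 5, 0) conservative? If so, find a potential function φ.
Yes, F is conservative. φ = 5*y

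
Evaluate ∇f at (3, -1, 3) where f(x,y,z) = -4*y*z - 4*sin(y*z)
(0, -12 - 12*cos(3), 4*cos(3) + 4)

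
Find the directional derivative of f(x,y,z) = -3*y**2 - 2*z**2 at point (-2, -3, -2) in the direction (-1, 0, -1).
-4*sqrt(2)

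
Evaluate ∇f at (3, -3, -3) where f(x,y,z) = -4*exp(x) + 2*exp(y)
(-4*exp(3), 2*exp(-3), 0)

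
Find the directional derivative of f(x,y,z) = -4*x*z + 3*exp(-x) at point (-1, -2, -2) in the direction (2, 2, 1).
20/3 - 2*E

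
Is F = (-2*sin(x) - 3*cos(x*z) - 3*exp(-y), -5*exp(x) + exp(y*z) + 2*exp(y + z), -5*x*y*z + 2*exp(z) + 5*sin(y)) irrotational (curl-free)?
No, ∇×F = (-5*x*z - y*exp(y*z) - 2*exp(y + z) + 5*cos(y), 3*x*sin(x*z) + 5*y*z, -5*exp(x) - 3*exp(-y))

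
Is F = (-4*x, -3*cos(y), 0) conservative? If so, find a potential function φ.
Yes, F is conservative. φ = -2*x**2 - 3*sin(y)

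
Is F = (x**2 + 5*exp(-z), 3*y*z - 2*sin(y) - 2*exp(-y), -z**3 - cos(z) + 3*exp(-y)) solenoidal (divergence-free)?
No, ∇·F = 2*x - 3*z**2 + 3*z + sin(z) - 2*cos(y) + 2*exp(-y)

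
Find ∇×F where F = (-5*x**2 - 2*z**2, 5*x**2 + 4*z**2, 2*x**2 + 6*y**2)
(12*y - 8*z, -4*x - 4*z, 10*x)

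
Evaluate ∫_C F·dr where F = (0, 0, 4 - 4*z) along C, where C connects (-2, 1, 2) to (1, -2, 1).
2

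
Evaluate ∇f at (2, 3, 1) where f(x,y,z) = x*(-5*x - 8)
(-28, 0, 0)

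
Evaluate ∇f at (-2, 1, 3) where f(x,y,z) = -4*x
(-4, 0, 0)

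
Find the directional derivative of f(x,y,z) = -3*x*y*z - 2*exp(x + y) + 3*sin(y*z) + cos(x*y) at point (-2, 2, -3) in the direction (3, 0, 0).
2*sin(4) + 16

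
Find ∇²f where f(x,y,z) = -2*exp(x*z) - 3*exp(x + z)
-2*x**2*exp(x*z) - 2*z**2*exp(x*z) - 6*exp(x + z)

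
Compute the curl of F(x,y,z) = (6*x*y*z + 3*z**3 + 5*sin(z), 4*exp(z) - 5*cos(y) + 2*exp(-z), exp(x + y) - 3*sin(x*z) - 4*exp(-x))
(-4*exp(z) + exp(x + y) + 2*exp(-z), 6*x*y + 9*z**2 + 3*z*cos(x*z) - exp(x + y) + 5*cos(z) - 4*exp(-x), -6*x*z)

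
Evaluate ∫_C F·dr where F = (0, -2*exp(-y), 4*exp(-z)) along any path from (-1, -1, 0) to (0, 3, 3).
-2*E - 2*exp(-3) + 4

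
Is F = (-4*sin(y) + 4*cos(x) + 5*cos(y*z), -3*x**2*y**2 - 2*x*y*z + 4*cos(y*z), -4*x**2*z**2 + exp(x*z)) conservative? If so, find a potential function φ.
No, ∇×F = (2*y*(x + 2*sin(y*z)), 8*x*z**2 - 5*y*sin(y*z) - z*exp(x*z), -6*x*y**2 - 2*y*z + 5*z*sin(y*z) + 4*cos(y)) ≠ 0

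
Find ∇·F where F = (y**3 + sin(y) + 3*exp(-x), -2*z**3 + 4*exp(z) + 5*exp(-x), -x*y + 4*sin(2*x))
-3*exp(-x)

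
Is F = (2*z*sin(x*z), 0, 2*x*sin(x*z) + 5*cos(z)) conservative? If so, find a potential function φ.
Yes, F is conservative. φ = 5*sin(z) - 2*cos(x*z)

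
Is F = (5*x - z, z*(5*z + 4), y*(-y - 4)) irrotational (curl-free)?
No, ∇×F = (-2*y - 10*z - 8, -1, 0)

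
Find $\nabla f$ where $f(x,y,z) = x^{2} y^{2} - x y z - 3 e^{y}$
(y*(2*x*y - z), 2*x**2*y - x*z - 3*exp(y), -x*y)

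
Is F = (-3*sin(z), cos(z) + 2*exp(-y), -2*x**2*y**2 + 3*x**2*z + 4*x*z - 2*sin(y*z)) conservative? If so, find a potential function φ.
No, ∇×F = (-4*x**2*y - 2*z*cos(y*z) + sin(z), 4*x*y**2 - 6*x*z - 4*z - 3*cos(z), 0) ≠ 0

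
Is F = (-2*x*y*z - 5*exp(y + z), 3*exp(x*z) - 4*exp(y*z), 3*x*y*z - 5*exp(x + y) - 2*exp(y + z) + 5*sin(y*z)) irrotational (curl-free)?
No, ∇×F = (3*x*z - 3*x*exp(x*z) + 4*y*exp(y*z) + 5*z*cos(y*z) - 5*exp(x + y) - 2*exp(y + z), -2*x*y - 3*y*z + 5*exp(x + y) - 5*exp(y + z), 2*x*z + 3*z*exp(x*z) + 5*exp(y + z))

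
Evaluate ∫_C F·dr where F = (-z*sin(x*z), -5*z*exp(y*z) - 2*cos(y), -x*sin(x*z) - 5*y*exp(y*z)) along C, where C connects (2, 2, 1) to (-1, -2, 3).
cos(3) - 5*exp(-6) - cos(2) + 4*sin(2) + 5*exp(2)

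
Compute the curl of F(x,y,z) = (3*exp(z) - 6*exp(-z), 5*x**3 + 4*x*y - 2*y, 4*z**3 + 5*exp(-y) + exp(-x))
(-5*exp(-y), 3*exp(z) + 6*exp(-z) + exp(-x), 15*x**2 + 4*y)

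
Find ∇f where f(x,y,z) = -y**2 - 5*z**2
(0, -2*y, -10*z)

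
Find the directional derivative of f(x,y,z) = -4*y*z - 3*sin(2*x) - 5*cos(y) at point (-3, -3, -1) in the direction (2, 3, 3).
3*sqrt(22)*(-4*cos(6) - 5*sin(3) + 16)/22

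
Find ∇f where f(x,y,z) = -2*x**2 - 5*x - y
(-4*x - 5, -1, 0)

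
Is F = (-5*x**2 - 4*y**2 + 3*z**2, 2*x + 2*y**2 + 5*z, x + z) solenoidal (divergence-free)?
No, ∇·F = -10*x + 4*y + 1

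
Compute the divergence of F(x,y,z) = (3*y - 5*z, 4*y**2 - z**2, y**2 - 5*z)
8*y - 5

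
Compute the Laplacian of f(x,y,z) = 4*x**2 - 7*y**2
-6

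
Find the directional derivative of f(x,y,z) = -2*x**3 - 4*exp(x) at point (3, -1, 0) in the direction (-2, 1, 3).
2*sqrt(14)*(27 + 2*exp(3))/7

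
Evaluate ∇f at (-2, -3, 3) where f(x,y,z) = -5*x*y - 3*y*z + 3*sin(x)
(3*cos(2) + 15, 1, 9)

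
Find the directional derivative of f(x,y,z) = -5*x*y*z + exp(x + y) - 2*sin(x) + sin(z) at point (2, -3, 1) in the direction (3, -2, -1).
sqrt(14)*(-E*cos(1) + 1 - 6*E*cos(2) + 35*E)*exp(-1)/14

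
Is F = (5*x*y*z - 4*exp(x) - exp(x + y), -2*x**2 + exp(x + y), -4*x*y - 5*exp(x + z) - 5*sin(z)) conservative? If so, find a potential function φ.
No, ∇×F = (-4*x, 5*x*y + 4*y + 5*exp(x + z), -5*x*z - 4*x + 2*exp(x + y)) ≠ 0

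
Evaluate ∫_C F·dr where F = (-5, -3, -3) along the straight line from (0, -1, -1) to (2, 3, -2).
-19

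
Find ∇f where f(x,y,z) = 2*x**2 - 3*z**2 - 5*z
(4*x, 0, -6*z - 5)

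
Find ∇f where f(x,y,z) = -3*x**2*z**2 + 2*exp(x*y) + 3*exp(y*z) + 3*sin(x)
(-6*x*z**2 + 2*y*exp(x*y) + 3*cos(x), 2*x*exp(x*y) + 3*z*exp(y*z), -6*x**2*z + 3*y*exp(y*z))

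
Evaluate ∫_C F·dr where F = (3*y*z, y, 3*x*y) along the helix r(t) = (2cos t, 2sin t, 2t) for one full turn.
-24*pi**2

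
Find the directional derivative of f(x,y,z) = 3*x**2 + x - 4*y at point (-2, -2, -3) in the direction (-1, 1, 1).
7*sqrt(3)/3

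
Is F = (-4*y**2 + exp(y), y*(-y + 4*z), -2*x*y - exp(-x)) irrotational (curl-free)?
No, ∇×F = (-2*x - 4*y, 2*y - exp(-x), 8*y - exp(y))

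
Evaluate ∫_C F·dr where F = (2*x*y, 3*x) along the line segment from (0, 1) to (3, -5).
-54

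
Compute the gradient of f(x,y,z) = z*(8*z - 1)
(0, 0, 16*z - 1)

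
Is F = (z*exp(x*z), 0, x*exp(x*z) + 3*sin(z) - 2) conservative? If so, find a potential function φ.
Yes, F is conservative. φ = -2*z + exp(x*z) - 3*cos(z)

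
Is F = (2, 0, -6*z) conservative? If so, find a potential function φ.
Yes, F is conservative. φ = 2*x - 3*z**2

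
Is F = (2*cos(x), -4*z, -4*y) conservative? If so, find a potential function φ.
Yes, F is conservative. φ = -4*y*z + 2*sin(x)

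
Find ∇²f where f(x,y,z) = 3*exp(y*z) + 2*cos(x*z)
-2*x**2*cos(x*z) + 3*y**2*exp(y*z) + 3*z**2*exp(y*z) - 2*z**2*cos(x*z)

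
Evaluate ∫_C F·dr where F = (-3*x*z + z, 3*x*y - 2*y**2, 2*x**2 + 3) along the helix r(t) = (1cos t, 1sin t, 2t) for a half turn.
2 + 9*pi/2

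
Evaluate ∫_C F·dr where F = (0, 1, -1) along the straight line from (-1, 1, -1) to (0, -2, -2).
-2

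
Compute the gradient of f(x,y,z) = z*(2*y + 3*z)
(0, 2*z, 2*y + 6*z)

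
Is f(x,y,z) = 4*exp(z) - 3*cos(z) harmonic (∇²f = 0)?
No, ∇²f = 4*exp(z) + 3*cos(z)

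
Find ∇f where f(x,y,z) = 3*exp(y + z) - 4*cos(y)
(0, 3*exp(y + z) + 4*sin(y), 3*exp(y + z))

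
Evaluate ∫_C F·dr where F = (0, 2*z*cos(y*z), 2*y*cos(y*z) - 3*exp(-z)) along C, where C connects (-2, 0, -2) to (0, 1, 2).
-6*sinh(2) + 2*sin(2)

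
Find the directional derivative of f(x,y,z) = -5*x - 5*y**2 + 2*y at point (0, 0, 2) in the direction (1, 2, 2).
-1/3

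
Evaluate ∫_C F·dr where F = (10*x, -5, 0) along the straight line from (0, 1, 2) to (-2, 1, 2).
20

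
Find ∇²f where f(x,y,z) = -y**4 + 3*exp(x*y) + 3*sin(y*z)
3*x**2*exp(x*y) + 3*y**2*exp(x*y) - 3*y**2*sin(y*z) - 12*y**2 - 3*z**2*sin(y*z)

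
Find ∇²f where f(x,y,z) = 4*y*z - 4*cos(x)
4*cos(x)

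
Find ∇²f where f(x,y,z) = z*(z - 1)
2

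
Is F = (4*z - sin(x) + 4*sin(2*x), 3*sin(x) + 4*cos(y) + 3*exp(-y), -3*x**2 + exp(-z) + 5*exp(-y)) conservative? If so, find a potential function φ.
No, ∇×F = (-5*exp(-y), 6*x + 4, 3*cos(x)) ≠ 0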